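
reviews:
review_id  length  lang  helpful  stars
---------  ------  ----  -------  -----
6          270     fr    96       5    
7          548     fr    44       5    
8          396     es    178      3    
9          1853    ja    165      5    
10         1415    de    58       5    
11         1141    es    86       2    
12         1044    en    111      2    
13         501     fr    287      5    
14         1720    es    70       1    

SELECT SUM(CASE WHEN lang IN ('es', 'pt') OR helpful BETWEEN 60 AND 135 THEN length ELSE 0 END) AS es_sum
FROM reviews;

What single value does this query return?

4571

review_id=6: ✓ → 270
review_id=7: ✗
review_id=8: ✓ → 396
review_id=9: ✗
review_id=10: ✗
review_id=11: ✓ → 1141
review_id=12: ✓ → 1044
review_id=13: ✗
review_id=14: ✓ → 1720
es_sum = 270 + 396 + 1141 + 1044 + 1720 = 4571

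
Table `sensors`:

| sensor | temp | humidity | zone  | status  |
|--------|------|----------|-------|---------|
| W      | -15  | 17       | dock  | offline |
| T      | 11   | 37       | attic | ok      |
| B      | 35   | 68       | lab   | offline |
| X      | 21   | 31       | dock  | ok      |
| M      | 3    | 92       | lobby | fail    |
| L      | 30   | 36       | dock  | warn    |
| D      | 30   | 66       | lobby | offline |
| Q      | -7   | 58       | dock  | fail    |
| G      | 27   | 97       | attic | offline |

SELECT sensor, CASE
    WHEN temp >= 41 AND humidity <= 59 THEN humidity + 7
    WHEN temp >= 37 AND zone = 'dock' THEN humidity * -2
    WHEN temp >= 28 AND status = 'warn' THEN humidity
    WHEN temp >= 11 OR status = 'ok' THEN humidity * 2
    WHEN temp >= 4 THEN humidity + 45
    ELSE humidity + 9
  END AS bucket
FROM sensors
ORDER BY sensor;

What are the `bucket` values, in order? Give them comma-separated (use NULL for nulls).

sensor=B: temp >= 11 OR status = 'ok' → 136
sensor=D: temp >= 11 OR status = 'ok' → 132
sensor=G: temp >= 11 OR status = 'ok' → 194
sensor=L: temp >= 28 AND status = 'warn' → 36
sensor=M: ELSE → 101
sensor=Q: ELSE → 67
sensor=T: temp >= 11 OR status = 'ok' → 74
sensor=W: ELSE → 26
sensor=X: temp >= 11 OR status = 'ok' → 62

136, 132, 194, 36, 101, 67, 74, 26, 62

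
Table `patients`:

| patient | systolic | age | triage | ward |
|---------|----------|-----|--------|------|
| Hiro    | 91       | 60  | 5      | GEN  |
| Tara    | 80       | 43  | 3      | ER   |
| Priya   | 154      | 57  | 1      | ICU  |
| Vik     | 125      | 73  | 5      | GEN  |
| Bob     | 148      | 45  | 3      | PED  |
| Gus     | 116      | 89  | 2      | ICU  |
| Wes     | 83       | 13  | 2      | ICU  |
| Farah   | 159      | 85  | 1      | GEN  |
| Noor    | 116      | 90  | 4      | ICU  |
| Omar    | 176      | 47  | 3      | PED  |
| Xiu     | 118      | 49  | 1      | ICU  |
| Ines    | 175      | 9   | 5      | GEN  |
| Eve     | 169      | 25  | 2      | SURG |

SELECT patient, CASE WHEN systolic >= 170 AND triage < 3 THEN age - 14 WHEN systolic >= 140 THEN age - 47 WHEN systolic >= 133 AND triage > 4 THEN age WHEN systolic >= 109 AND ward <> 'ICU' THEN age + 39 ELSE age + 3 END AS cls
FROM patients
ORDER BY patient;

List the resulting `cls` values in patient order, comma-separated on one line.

-2, -22, 38, 92, 63, -38, 93, 0, 10, 46, 112, 16, 52

patient=Bob: systolic >= 140 → -2
patient=Eve: systolic >= 140 → -22
patient=Farah: systolic >= 140 → 38
patient=Gus: ELSE → 92
patient=Hiro: ELSE → 63
patient=Ines: systolic >= 140 → -38
patient=Noor: ELSE → 93
patient=Omar: systolic >= 140 → 0
patient=Priya: systolic >= 140 → 10
patient=Tara: ELSE → 46
patient=Vik: systolic >= 109 AND ward <> 'ICU' → 112
patient=Wes: ELSE → 16
patient=Xiu: ELSE → 52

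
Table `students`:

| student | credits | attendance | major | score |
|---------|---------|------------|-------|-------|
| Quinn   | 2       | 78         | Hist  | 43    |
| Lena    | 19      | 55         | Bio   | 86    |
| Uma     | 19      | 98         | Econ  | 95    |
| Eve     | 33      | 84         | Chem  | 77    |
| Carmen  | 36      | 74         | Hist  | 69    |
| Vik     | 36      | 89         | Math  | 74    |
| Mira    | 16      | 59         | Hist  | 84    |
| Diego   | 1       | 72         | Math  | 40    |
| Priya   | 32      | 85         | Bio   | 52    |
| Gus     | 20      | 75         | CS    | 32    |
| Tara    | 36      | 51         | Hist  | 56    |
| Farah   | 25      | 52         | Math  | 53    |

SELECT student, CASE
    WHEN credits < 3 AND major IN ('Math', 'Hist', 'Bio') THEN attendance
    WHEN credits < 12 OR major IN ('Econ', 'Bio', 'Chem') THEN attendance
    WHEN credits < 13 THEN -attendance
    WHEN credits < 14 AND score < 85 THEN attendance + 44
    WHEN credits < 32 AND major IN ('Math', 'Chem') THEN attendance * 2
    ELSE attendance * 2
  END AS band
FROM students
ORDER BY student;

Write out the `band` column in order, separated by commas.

148, 72, 84, 104, 150, 55, 118, 85, 78, 102, 98, 178

student=Carmen: ELSE → 148
student=Diego: credits < 3 AND major IN ('Math', 'Hist', 'Bio') → 72
student=Eve: credits < 12 OR major IN ('Econ', 'Bio', 'Chem') → 84
student=Farah: credits < 32 AND major IN ('Math', 'Chem') → 104
student=Gus: ELSE → 150
student=Lena: credits < 12 OR major IN ('Econ', 'Bio', 'Chem') → 55
student=Mira: ELSE → 118
student=Priya: credits < 12 OR major IN ('Econ', 'Bio', 'Chem') → 85
student=Quinn: credits < 3 AND major IN ('Math', 'Hist', 'Bio') → 78
student=Tara: ELSE → 102
student=Uma: credits < 12 OR major IN ('Econ', 'Bio', 'Chem') → 98
student=Vik: ELSE → 178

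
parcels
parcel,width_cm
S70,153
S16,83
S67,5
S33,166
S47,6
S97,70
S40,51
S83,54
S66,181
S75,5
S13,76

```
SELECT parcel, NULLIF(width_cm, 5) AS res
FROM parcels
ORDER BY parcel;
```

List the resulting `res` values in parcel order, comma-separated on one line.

76, 83, 166, 51, 6, 181, NULL, 153, NULL, 54, 70

parcel=S13: width_cm=76 vs 5: differ → 76
parcel=S16: width_cm=83 vs 5: differ → 83
parcel=S33: width_cm=166 vs 5: differ → 166
parcel=S40: width_cm=51 vs 5: differ → 51
parcel=S47: width_cm=6 vs 5: differ → 6
parcel=S66: width_cm=181 vs 5: differ → 181
parcel=S67: width_cm=5 vs 5: equal → NULL
parcel=S70: width_cm=153 vs 5: differ → 153
parcel=S75: width_cm=5 vs 5: equal → NULL
parcel=S83: width_cm=54 vs 5: differ → 54
parcel=S97: width_cm=70 vs 5: differ → 70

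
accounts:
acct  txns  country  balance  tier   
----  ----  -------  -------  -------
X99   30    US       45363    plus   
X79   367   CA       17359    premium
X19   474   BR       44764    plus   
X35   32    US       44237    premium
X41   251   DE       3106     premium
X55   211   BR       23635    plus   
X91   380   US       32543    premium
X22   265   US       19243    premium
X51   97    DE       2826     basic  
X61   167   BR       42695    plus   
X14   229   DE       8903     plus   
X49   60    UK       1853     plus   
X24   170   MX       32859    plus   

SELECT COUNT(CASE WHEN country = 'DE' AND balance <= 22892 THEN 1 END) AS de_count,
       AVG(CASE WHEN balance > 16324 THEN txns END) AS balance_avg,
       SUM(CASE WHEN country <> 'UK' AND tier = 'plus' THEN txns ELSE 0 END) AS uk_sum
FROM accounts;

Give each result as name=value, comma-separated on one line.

de_count=3, balance_avg=232.8888888889, uk_sum=1281

[de_count: country = 'DE' AND balance <= 22892]
acct=X99: ✗
acct=X79: ✗
acct=X19: ✗
acct=X35: ✗
acct=X41: ✓ → 1
acct=X55: ✗
acct=X91: ✗
acct=X22: ✗
acct=X51: ✓ → 1
acct=X61: ✗
acct=X14: ✓ → 1
acct=X49: ✗
acct=X24: ✗
de_count = COUNT(1, 1, 1) = 3
—
[balance_avg: balance > 16324]
acct=X99: ✓ → 30
acct=X79: ✓ → 367
acct=X19: ✓ → 474
acct=X35: ✓ → 32
acct=X41: ✗
acct=X55: ✓ → 211
acct=X91: ✓ → 380
acct=X22: ✓ → 265
acct=X51: ✗
acct=X61: ✓ → 167
acct=X14: ✗
acct=X49: ✗
acct=X24: ✓ → 170
balance_avg = (30 + 367 + 474 + 32 + 211 + 380 + 265 + 167 + 170) / 9 = 232.8888888889
—
[uk_sum: country <> 'UK' AND tier = 'plus']
acct=X99: ✓ → 30
acct=X79: ✗
acct=X19: ✓ → 474
acct=X35: ✗
acct=X41: ✗
acct=X55: ✓ → 211
acct=X91: ✗
acct=X22: ✗
acct=X51: ✗
acct=X61: ✓ → 167
acct=X14: ✓ → 229
acct=X49: ✗
acct=X24: ✓ → 170
uk_sum = 30 + 474 + 211 + 167 + 229 + 170 = 1281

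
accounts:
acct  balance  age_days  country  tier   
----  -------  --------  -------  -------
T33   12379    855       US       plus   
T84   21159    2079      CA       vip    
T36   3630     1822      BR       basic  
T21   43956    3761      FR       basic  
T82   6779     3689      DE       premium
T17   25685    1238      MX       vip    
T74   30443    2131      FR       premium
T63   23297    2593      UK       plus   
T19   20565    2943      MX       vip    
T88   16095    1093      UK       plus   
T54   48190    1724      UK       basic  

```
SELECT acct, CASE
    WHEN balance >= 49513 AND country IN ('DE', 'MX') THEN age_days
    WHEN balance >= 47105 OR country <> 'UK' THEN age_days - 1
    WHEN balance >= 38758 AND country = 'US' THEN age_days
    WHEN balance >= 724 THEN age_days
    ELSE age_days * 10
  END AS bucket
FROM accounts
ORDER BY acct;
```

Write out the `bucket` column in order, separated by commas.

acct=T17: balance >= 47105 OR country <> 'UK' → 1237
acct=T19: balance >= 47105 OR country <> 'UK' → 2942
acct=T21: balance >= 47105 OR country <> 'UK' → 3760
acct=T33: balance >= 47105 OR country <> 'UK' → 854
acct=T36: balance >= 47105 OR country <> 'UK' → 1821
acct=T54: balance >= 47105 OR country <> 'UK' → 1723
acct=T63: balance >= 724 → 2593
acct=T74: balance >= 47105 OR country <> 'UK' → 2130
acct=T82: balance >= 47105 OR country <> 'UK' → 3688
acct=T84: balance >= 47105 OR country <> 'UK' → 2078
acct=T88: balance >= 724 → 1093

1237, 2942, 3760, 854, 1821, 1723, 2593, 2130, 3688, 2078, 1093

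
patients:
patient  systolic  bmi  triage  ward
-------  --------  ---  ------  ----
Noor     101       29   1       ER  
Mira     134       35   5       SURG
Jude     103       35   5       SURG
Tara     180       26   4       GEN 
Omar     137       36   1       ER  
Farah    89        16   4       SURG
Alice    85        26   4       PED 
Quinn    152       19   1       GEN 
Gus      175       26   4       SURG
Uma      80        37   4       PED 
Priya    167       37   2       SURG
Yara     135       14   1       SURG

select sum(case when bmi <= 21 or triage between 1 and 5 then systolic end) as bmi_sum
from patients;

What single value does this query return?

patient=Noor: ✓ → 101
patient=Mira: ✓ → 134
patient=Jude: ✓ → 103
patient=Tara: ✓ → 180
patient=Omar: ✓ → 137
patient=Farah: ✓ → 89
patient=Alice: ✓ → 85
patient=Quinn: ✓ → 152
patient=Gus: ✓ → 175
patient=Uma: ✓ → 80
patient=Priya: ✓ → 167
patient=Yara: ✓ → 135
bmi_sum = 101 + 134 + 103 + 180 + 137 + 89 + 85 + 152 + 175 + 80 + 167 + 135 = 1538

1538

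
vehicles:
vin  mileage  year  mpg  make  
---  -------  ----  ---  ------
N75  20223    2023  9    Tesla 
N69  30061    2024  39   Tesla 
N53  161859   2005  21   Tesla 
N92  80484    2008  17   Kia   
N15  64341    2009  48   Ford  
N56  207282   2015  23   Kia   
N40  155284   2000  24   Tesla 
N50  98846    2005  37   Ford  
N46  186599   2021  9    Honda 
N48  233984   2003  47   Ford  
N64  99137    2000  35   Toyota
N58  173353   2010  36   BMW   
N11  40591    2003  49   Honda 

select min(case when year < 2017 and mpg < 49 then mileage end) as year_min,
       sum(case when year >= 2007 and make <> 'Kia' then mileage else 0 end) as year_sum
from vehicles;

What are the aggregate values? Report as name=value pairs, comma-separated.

year_min=64341, year_sum=474577

[year_min: year < 2017 and mpg < 49]
vin=N75: ✗
vin=N69: ✗
vin=N53: ✓ → 161859
vin=N92: ✓ → 80484
vin=N15: ✓ → 64341
vin=N56: ✓ → 207282
vin=N40: ✓ → 155284
vin=N50: ✓ → 98846
vin=N46: ✗
vin=N48: ✓ → 233984
vin=N64: ✓ → 99137
vin=N58: ✓ → 173353
vin=N11: ✗
year_min = MIN(161859, 80484, 64341, 207282, 155284, 98846, 233984, 99137, 173353) = 64341
—
[year_sum: year >= 2007 and make <> 'Kia']
vin=N75: ✓ → 20223
vin=N69: ✓ → 30061
vin=N53: ✗
vin=N92: ✗
vin=N15: ✓ → 64341
vin=N56: ✗
vin=N40: ✗
vin=N50: ✗
vin=N46: ✓ → 186599
vin=N48: ✗
vin=N64: ✗
vin=N58: ✓ → 173353
vin=N11: ✗
year_sum = 20223 + 30061 + 64341 + 186599 + 173353 = 474577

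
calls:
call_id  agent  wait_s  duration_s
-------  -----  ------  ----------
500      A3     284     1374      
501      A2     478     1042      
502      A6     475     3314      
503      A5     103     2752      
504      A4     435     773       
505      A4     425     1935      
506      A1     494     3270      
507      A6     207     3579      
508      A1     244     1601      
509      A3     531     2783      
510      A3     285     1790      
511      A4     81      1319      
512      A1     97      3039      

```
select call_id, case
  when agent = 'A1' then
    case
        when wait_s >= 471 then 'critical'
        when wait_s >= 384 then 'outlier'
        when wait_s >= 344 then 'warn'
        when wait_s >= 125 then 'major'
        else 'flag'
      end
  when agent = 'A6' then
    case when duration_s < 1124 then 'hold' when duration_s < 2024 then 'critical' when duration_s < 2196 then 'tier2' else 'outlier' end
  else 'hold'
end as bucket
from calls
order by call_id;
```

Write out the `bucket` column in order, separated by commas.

hold, hold, outlier, hold, hold, hold, critical, outlier, major, hold, hold, hold, flag

call_id=500: agent='A3' → outer ELSE → hold
call_id=501: agent='A2' → outer ELSE → hold
call_id=502: agent='A6' → inner[ELSE] → outlier
call_id=503: agent='A5' → outer ELSE → hold
call_id=504: agent='A4' → outer ELSE → hold
call_id=505: agent='A4' → outer ELSE → hold
call_id=506: agent='A1' → inner[wait_s >= 471] → critical
call_id=507: agent='A6' → inner[ELSE] → outlier
call_id=508: agent='A1' → inner[wait_s >= 125] → major
call_id=509: agent='A3' → outer ELSE → hold
call_id=510: agent='A3' → outer ELSE → hold
call_id=511: agent='A4' → outer ELSE → hold
call_id=512: agent='A1' → inner[ELSE] → flag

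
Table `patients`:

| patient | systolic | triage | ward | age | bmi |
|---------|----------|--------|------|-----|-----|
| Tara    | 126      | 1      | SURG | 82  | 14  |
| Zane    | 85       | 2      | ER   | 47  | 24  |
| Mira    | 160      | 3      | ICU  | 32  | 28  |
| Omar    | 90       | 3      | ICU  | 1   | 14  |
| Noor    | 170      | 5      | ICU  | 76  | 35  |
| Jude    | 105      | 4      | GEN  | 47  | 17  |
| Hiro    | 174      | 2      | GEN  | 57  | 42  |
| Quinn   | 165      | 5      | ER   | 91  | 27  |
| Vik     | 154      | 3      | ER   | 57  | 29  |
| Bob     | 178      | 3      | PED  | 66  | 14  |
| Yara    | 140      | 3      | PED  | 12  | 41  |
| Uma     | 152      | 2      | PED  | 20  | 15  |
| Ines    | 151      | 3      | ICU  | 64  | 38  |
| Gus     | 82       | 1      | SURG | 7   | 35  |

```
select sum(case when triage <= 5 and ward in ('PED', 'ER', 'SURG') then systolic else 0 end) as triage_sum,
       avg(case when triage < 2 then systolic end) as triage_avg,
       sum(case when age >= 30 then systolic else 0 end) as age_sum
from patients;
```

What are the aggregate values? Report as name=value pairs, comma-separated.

triage_sum=1082, triage_avg=104, age_sum=1468

[triage_sum: triage <= 5 and ward in ('PED', 'ER', 'SURG')]
patient=Tara: ✓ → 126
patient=Zane: ✓ → 85
patient=Mira: ✗
patient=Omar: ✗
patient=Noor: ✗
patient=Jude: ✗
patient=Hiro: ✗
patient=Quinn: ✓ → 165
patient=Vik: ✓ → 154
patient=Bob: ✓ → 178
patient=Yara: ✓ → 140
patient=Uma: ✓ → 152
patient=Ines: ✗
patient=Gus: ✓ → 82
triage_sum = 126 + 85 + 165 + 154 + 178 + 140 + 152 + 82 = 1082
—
[triage_avg: triage < 2]
patient=Tara: ✓ → 126
patient=Zane: ✗
patient=Mira: ✗
patient=Omar: ✗
patient=Noor: ✗
patient=Jude: ✗
patient=Hiro: ✗
patient=Quinn: ✗
patient=Vik: ✗
patient=Bob: ✗
patient=Yara: ✗
patient=Uma: ✗
patient=Ines: ✗
patient=Gus: ✓ → 82
triage_avg = (126 + 82) / 2 = 104
—
[age_sum: age >= 30]
patient=Tara: ✓ → 126
patient=Zane: ✓ → 85
patient=Mira: ✓ → 160
patient=Omar: ✗
patient=Noor: ✓ → 170
patient=Jude: ✓ → 105
patient=Hiro: ✓ → 174
patient=Quinn: ✓ → 165
patient=Vik: ✓ → 154
patient=Bob: ✓ → 178
patient=Yara: ✗
patient=Uma: ✗
patient=Ines: ✓ → 151
patient=Gus: ✗
age_sum = 126 + 85 + 160 + 170 + 105 + 174 + 165 + 154 + 178 + 151 = 1468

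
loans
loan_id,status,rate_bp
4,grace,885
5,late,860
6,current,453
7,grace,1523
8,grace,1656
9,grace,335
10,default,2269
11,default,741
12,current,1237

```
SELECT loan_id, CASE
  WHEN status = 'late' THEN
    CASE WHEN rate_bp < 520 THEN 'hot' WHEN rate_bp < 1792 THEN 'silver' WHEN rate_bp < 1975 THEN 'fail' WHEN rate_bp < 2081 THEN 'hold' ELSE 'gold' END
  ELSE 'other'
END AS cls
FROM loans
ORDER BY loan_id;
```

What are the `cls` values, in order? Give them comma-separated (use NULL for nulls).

other, silver, other, other, other, other, other, other, other

loan_id=4: status='grace' → outer ELSE → other
loan_id=5: status='late' → inner[rate_bp < 1792] → silver
loan_id=6: status='current' → outer ELSE → other
loan_id=7: status='grace' → outer ELSE → other
loan_id=8: status='grace' → outer ELSE → other
loan_id=9: status='grace' → outer ELSE → other
loan_id=10: status='default' → outer ELSE → other
loan_id=11: status='default' → outer ELSE → other
loan_id=12: status='current' → outer ELSE → other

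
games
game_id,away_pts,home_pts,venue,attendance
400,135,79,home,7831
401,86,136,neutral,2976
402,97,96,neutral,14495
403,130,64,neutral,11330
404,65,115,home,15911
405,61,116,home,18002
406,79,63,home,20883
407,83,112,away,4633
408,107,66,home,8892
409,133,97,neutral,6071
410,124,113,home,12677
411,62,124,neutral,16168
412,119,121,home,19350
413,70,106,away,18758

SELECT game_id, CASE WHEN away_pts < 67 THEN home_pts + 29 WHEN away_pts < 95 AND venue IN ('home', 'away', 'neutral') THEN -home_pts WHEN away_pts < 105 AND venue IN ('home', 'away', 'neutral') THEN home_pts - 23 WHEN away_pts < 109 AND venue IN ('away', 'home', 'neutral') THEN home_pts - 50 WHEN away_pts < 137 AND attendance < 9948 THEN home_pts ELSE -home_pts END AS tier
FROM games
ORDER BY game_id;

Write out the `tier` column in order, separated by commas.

game_id=400: away_pts < 137 AND attendance < 9948 → 79
game_id=401: away_pts < 95 AND venue IN ('home', 'away', 'neutral') → -136
game_id=402: away_pts < 105 AND venue IN ('home', 'away', 'neutral') → 73
game_id=403: ELSE → -64
game_id=404: away_pts < 67 → 144
game_id=405: away_pts < 67 → 145
game_id=406: away_pts < 95 AND venue IN ('home', 'away', 'neutral') → -63
game_id=407: away_pts < 95 AND venue IN ('home', 'away', 'neutral') → -112
game_id=408: away_pts < 109 AND venue IN ('away', 'home', 'neutral') → 16
game_id=409: away_pts < 137 AND attendance < 9948 → 97
game_id=410: ELSE → -113
game_id=411: away_pts < 67 → 153
game_id=412: ELSE → -121
game_id=413: away_pts < 95 AND venue IN ('home', 'away', 'neutral') → -106

79, -136, 73, -64, 144, 145, -63, -112, 16, 97, -113, 153, -121, -106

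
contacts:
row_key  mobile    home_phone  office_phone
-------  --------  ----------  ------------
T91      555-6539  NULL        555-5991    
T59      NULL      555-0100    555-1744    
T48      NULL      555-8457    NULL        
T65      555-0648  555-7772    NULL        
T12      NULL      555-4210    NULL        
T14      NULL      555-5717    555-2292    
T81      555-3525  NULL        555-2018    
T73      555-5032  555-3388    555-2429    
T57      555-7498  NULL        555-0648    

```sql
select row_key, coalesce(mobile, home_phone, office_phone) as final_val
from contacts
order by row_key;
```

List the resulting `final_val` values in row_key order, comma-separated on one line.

555-4210, 555-5717, 555-8457, 555-7498, 555-0100, 555-0648, 555-5032, 555-3525, 555-6539

row_key=T12: mobile=NULL, home_phone=555-4210 → 555-4210
row_key=T14: mobile=NULL, home_phone=555-5717 → 555-5717
row_key=T48: mobile=NULL, home_phone=555-8457 → 555-8457
row_key=T57: mobile=555-7498 → 555-7498
row_key=T59: mobile=NULL, home_phone=555-0100 → 555-0100
row_key=T65: mobile=555-0648 → 555-0648
row_key=T73: mobile=555-5032 → 555-5032
row_key=T81: mobile=555-3525 → 555-3525
row_key=T91: mobile=555-6539 → 555-6539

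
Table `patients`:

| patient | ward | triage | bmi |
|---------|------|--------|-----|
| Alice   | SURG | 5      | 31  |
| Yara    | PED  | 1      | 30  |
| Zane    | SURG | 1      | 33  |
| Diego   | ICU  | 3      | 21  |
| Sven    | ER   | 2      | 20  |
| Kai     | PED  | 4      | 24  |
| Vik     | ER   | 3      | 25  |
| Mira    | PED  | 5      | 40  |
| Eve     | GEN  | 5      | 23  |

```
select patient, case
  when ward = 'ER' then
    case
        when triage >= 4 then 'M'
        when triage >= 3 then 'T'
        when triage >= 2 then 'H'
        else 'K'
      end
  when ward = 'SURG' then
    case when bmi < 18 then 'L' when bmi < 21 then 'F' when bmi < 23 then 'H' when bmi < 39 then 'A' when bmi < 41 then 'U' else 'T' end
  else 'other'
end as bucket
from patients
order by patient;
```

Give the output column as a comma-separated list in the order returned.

A, other, other, other, other, H, T, other, A

patient=Alice: ward='SURG' → inner[bmi < 39] → A
patient=Diego: ward='ICU' → outer ELSE → other
patient=Eve: ward='GEN' → outer ELSE → other
patient=Kai: ward='PED' → outer ELSE → other
patient=Mira: ward='PED' → outer ELSE → other
patient=Sven: ward='ER' → inner[triage >= 2] → H
patient=Vik: ward='ER' → inner[triage >= 3] → T
patient=Yara: ward='PED' → outer ELSE → other
patient=Zane: ward='SURG' → inner[bmi < 39] → A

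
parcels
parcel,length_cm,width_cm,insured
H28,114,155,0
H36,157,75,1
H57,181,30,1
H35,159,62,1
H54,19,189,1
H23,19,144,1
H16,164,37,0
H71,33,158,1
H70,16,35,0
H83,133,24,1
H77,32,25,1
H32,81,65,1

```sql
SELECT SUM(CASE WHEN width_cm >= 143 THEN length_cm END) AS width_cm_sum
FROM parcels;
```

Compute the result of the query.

185

parcel=H28: ✓ → 114
parcel=H36: ✗
parcel=H57: ✗
parcel=H35: ✗
parcel=H54: ✓ → 19
parcel=H23: ✓ → 19
parcel=H16: ✗
parcel=H71: ✓ → 33
parcel=H70: ✗
parcel=H83: ✗
parcel=H77: ✗
parcel=H32: ✗
width_cm_sum = 114 + 19 + 19 + 33 = 185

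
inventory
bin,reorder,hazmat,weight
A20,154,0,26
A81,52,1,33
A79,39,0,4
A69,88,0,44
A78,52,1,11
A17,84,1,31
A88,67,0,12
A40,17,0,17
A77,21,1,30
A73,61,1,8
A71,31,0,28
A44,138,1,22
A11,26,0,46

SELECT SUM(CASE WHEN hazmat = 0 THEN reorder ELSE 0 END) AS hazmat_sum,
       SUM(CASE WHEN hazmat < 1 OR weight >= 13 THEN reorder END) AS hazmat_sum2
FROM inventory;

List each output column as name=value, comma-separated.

hazmat_sum=422, hazmat_sum2=717

[hazmat_sum: hazmat = 0]
bin=A20: ✓ → 154
bin=A81: ✗
bin=A79: ✓ → 39
bin=A69: ✓ → 88
bin=A78: ✗
bin=A17: ✗
bin=A88: ✓ → 67
bin=A40: ✓ → 17
bin=A77: ✗
bin=A73: ✗
bin=A71: ✓ → 31
bin=A44: ✗
bin=A11: ✓ → 26
hazmat_sum = 154 + 39 + 88 + 67 + 17 + 31 + 26 = 422
—
[hazmat_sum2: hazmat < 1 OR weight >= 13]
bin=A20: ✓ → 154
bin=A81: ✓ → 52
bin=A79: ✓ → 39
bin=A69: ✓ → 88
bin=A78: ✗
bin=A17: ✓ → 84
bin=A88: ✓ → 67
bin=A40: ✓ → 17
bin=A77: ✓ → 21
bin=A73: ✗
bin=A71: ✓ → 31
bin=A44: ✓ → 138
bin=A11: ✓ → 26
hazmat_sum2 = 154 + 52 + 39 + 88 + 84 + 67 + 17 + 21 + 31 + 138 + 26 = 717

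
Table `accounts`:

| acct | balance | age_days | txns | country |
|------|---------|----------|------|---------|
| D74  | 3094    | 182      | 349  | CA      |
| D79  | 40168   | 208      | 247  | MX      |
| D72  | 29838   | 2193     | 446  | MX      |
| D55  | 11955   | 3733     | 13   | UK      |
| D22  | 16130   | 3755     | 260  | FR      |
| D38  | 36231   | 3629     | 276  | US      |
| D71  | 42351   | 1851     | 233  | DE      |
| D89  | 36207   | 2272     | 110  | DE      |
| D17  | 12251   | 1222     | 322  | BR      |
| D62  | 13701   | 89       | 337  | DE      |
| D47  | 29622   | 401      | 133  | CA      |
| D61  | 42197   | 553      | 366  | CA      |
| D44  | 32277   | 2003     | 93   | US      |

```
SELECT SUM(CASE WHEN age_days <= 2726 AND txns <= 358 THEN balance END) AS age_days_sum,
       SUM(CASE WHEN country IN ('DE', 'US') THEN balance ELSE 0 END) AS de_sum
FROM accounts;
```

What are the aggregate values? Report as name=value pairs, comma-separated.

age_days_sum=209671, de_sum=160767

[age_days_sum: age_days <= 2726 AND txns <= 358]
acct=D74: ✓ → 3094
acct=D79: ✓ → 40168
acct=D72: ✗
acct=D55: ✗
acct=D22: ✗
acct=D38: ✗
acct=D71: ✓ → 42351
acct=D89: ✓ → 36207
acct=D17: ✓ → 12251
acct=D62: ✓ → 13701
acct=D47: ✓ → 29622
acct=D61: ✗
acct=D44: ✓ → 32277
age_days_sum = 3094 + 40168 + 42351 + 36207 + 12251 + 13701 + 29622 + 32277 = 209671
—
[de_sum: country IN ('DE', 'US')]
acct=D74: ✗
acct=D79: ✗
acct=D72: ✗
acct=D55: ✗
acct=D22: ✗
acct=D38: ✓ → 36231
acct=D71: ✓ → 42351
acct=D89: ✓ → 36207
acct=D17: ✗
acct=D62: ✓ → 13701
acct=D47: ✗
acct=D61: ✗
acct=D44: ✓ → 32277
de_sum = 36231 + 42351 + 36207 + 13701 + 32277 = 160767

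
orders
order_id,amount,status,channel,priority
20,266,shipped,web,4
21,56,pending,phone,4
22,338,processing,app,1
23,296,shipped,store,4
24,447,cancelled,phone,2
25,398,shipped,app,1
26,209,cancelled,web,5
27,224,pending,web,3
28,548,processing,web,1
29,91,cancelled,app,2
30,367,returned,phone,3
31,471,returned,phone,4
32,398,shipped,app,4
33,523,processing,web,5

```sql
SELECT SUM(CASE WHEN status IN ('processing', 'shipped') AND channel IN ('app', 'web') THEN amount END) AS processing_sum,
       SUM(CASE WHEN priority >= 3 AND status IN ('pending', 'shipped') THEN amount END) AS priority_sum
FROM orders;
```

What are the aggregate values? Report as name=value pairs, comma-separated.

[processing_sum: status IN ('processing', 'shipped') AND channel IN ('app', 'web')]
order_id=20: ✓ → 266
order_id=21: ✗
order_id=22: ✓ → 338
order_id=23: ✗
order_id=24: ✗
order_id=25: ✓ → 398
order_id=26: ✗
order_id=27: ✗
order_id=28: ✓ → 548
order_id=29: ✗
order_id=30: ✗
order_id=31: ✗
order_id=32: ✓ → 398
order_id=33: ✓ → 523
processing_sum = 266 + 338 + 398 + 548 + 398 + 523 = 2471
—
[priority_sum: priority >= 3 AND status IN ('pending', 'shipped')]
order_id=20: ✓ → 266
order_id=21: ✓ → 56
order_id=22: ✗
order_id=23: ✓ → 296
order_id=24: ✗
order_id=25: ✗
order_id=26: ✗
order_id=27: ✓ → 224
order_id=28: ✗
order_id=29: ✗
order_id=30: ✗
order_id=31: ✗
order_id=32: ✓ → 398
order_id=33: ✗
priority_sum = 266 + 56 + 296 + 224 + 398 = 1240

processing_sum=2471, priority_sum=1240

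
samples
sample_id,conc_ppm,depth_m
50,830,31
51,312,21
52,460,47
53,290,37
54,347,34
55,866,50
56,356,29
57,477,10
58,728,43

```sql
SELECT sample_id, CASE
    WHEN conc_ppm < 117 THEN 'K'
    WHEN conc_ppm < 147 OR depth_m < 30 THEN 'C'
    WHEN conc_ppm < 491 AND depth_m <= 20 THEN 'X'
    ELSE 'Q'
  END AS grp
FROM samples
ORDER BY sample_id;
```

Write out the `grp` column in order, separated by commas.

Q, C, Q, Q, Q, Q, C, C, Q

sample_id=50: ELSE → Q
sample_id=51: conc_ppm < 147 OR depth_m < 30 → C
sample_id=52: ELSE → Q
sample_id=53: ELSE → Q
sample_id=54: ELSE → Q
sample_id=55: ELSE → Q
sample_id=56: conc_ppm < 147 OR depth_m < 30 → C
sample_id=57: conc_ppm < 147 OR depth_m < 30 → C
sample_id=58: ELSE → Q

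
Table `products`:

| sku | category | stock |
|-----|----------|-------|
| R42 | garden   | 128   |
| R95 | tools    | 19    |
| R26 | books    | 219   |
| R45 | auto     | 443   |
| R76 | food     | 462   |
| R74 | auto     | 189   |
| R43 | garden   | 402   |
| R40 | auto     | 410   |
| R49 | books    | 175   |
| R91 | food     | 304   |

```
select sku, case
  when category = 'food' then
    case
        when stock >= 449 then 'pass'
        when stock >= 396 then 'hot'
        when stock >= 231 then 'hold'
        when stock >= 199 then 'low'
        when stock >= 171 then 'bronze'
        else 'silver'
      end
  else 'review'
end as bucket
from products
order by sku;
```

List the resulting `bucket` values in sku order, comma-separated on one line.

sku=R26: category='books' → outer ELSE → review
sku=R40: category='auto' → outer ELSE → review
sku=R42: category='garden' → outer ELSE → review
sku=R43: category='garden' → outer ELSE → review
sku=R45: category='auto' → outer ELSE → review
sku=R49: category='books' → outer ELSE → review
sku=R74: category='auto' → outer ELSE → review
sku=R76: category='food' → inner[stock >= 449] → pass
sku=R91: category='food' → inner[stock >= 231] → hold
sku=R95: category='tools' → outer ELSE → review

review, review, review, review, review, review, review, pass, hold, review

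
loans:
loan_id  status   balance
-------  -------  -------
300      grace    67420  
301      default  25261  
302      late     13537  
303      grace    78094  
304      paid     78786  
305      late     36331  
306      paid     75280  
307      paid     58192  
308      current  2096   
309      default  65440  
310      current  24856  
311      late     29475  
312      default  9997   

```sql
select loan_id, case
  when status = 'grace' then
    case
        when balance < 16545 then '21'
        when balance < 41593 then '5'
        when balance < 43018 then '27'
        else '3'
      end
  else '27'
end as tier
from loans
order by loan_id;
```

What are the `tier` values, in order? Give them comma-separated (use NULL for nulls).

3, 27, 27, 3, 27, 27, 27, 27, 27, 27, 27, 27, 27

loan_id=300: status='grace' → inner[ELSE] → 3
loan_id=301: status='default' → outer ELSE → 27
loan_id=302: status='late' → outer ELSE → 27
loan_id=303: status='grace' → inner[ELSE] → 3
loan_id=304: status='paid' → outer ELSE → 27
loan_id=305: status='late' → outer ELSE → 27
loan_id=306: status='paid' → outer ELSE → 27
loan_id=307: status='paid' → outer ELSE → 27
loan_id=308: status='current' → outer ELSE → 27
loan_id=309: status='default' → outer ELSE → 27
loan_id=310: status='current' → outer ELSE → 27
loan_id=311: status='late' → outer ELSE → 27
loan_id=312: status='default' → outer ELSE → 27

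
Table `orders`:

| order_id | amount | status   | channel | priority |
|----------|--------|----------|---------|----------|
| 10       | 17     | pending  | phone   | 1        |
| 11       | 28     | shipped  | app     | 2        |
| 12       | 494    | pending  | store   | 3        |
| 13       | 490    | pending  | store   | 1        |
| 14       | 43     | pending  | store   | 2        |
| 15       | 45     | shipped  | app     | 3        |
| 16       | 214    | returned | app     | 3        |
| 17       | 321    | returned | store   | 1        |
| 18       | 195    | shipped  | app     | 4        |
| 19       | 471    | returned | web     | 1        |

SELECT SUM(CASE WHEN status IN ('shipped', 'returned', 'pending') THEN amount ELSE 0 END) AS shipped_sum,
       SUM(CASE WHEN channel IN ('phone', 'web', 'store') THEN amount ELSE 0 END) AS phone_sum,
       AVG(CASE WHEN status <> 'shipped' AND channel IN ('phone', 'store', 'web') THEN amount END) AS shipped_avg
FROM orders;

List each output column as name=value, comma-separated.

shipped_sum=2318, phone_sum=1836, shipped_avg=306

[shipped_sum: status IN ('shipped', 'returned', 'pending')]
order_id=10: ✓ → 17
order_id=11: ✓ → 28
order_id=12: ✓ → 494
order_id=13: ✓ → 490
order_id=14: ✓ → 43
order_id=15: ✓ → 45
order_id=16: ✓ → 214
order_id=17: ✓ → 321
order_id=18: ✓ → 195
order_id=19: ✓ → 471
shipped_sum = 17 + 28 + 494 + 490 + 43 + 45 + 214 + 321 + 195 + 471 = 2318
—
[phone_sum: channel IN ('phone', 'web', 'store')]
order_id=10: ✓ → 17
order_id=11: ✗
order_id=12: ✓ → 494
order_id=13: ✓ → 490
order_id=14: ✓ → 43
order_id=15: ✗
order_id=16: ✗
order_id=17: ✓ → 321
order_id=18: ✗
order_id=19: ✓ → 471
phone_sum = 17 + 494 + 490 + 43 + 321 + 471 = 1836
—
[shipped_avg: status <> 'shipped' AND channel IN ('phone', 'store', 'web')]
order_id=10: ✓ → 17
order_id=11: ✗
order_id=12: ✓ → 494
order_id=13: ✓ → 490
order_id=14: ✓ → 43
order_id=15: ✗
order_id=16: ✗
order_id=17: ✓ → 321
order_id=18: ✗
order_id=19: ✓ → 471
shipped_avg = (17 + 494 + 490 + 43 + 321 + 471) / 6 = 306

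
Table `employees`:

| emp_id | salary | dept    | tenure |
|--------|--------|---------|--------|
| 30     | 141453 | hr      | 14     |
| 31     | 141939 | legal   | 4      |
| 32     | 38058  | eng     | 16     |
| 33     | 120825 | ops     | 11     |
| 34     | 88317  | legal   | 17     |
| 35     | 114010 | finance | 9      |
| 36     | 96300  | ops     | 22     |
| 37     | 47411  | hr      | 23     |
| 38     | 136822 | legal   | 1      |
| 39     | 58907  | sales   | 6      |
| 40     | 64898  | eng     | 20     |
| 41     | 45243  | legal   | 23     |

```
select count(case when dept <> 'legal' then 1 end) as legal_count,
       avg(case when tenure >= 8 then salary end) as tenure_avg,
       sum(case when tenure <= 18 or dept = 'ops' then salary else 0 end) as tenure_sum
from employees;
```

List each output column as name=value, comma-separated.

legal_count=8, tenure_avg=84057.2222222222, tenure_sum=936631

[legal_count: dept <> 'legal']
emp_id=30: ✓ → 1
emp_id=31: ✗
emp_id=32: ✓ → 1
emp_id=33: ✓ → 1
emp_id=34: ✗
emp_id=35: ✓ → 1
emp_id=36: ✓ → 1
emp_id=37: ✓ → 1
emp_id=38: ✗
emp_id=39: ✓ → 1
emp_id=40: ✓ → 1
emp_id=41: ✗
legal_count = COUNT(1, 1, 1, 1, 1, 1, 1, 1) = 8
—
[tenure_avg: tenure >= 8]
emp_id=30: ✓ → 141453
emp_id=31: ✗
emp_id=32: ✓ → 38058
emp_id=33: ✓ → 120825
emp_id=34: ✓ → 88317
emp_id=35: ✓ → 114010
emp_id=36: ✓ → 96300
emp_id=37: ✓ → 47411
emp_id=38: ✗
emp_id=39: ✗
emp_id=40: ✓ → 64898
emp_id=41: ✓ → 45243
tenure_avg = (141453 + 38058 + 120825 + 88317 + 114010 + 96300 + 47411 + 64898 + 45243) / 9 = 84057.2222222222
—
[tenure_sum: tenure <= 18 or dept = 'ops']
emp_id=30: ✓ → 141453
emp_id=31: ✓ → 141939
emp_id=32: ✓ → 38058
emp_id=33: ✓ → 120825
emp_id=34: ✓ → 88317
emp_id=35: ✓ → 114010
emp_id=36: ✓ → 96300
emp_id=37: ✗
emp_id=38: ✓ → 136822
emp_id=39: ✓ → 58907
emp_id=40: ✗
emp_id=41: ✗
tenure_sum = 141453 + 141939 + 38058 + 120825 + 88317 + 114010 + 96300 + 136822 + 58907 = 936631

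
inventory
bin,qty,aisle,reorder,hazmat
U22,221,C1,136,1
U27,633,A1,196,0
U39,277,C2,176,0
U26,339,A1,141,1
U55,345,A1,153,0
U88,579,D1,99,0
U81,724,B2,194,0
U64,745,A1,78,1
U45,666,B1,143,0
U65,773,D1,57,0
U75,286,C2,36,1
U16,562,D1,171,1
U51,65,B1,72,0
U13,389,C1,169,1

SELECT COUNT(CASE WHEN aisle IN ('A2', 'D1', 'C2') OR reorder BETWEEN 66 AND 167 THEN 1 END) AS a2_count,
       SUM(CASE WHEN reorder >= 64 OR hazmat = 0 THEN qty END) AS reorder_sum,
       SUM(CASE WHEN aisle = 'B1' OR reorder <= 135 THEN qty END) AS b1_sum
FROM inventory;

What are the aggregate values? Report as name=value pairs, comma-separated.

[a2_count: aisle IN ('A2', 'D1', 'C2') OR reorder BETWEEN 66 AND 167]
bin=U22: ✓ → 1
bin=U27: ✗
bin=U39: ✓ → 1
bin=U26: ✓ → 1
bin=U55: ✓ → 1
bin=U88: ✓ → 1
bin=U81: ✗
bin=U64: ✓ → 1
bin=U45: ✓ → 1
bin=U65: ✓ → 1
bin=U75: ✓ → 1
bin=U16: ✓ → 1
bin=U51: ✓ → 1
bin=U13: ✗
a2_count = COUNT(1, 1, 1, 1, 1, 1, 1, 1, 1, 1, 1) = 11
—
[reorder_sum: reorder >= 64 OR hazmat = 0]
bin=U22: ✓ → 221
bin=U27: ✓ → 633
bin=U39: ✓ → 277
bin=U26: ✓ → 339
bin=U55: ✓ → 345
bin=U88: ✓ → 579
bin=U81: ✓ → 724
bin=U64: ✓ → 745
bin=U45: ✓ → 666
bin=U65: ✓ → 773
bin=U75: ✗
bin=U16: ✓ → 562
bin=U51: ✓ → 65
bin=U13: ✓ → 389
reorder_sum = 221 + 633 + 277 + 339 + 345 + 579 + 724 + 745 + 666 + 773 + 562 + 65 + 389 = 6318
—
[b1_sum: aisle = 'B1' OR reorder <= 135]
bin=U22: ✗
bin=U27: ✗
bin=U39: ✗
bin=U26: ✗
bin=U55: ✗
bin=U88: ✓ → 579
bin=U81: ✗
bin=U64: ✓ → 745
bin=U45: ✓ → 666
bin=U65: ✓ → 773
bin=U75: ✓ → 286
bin=U16: ✗
bin=U51: ✓ → 65
bin=U13: ✗
b1_sum = 579 + 745 + 666 + 773 + 286 + 65 = 3114

a2_count=11, reorder_sum=6318, b1_sum=3114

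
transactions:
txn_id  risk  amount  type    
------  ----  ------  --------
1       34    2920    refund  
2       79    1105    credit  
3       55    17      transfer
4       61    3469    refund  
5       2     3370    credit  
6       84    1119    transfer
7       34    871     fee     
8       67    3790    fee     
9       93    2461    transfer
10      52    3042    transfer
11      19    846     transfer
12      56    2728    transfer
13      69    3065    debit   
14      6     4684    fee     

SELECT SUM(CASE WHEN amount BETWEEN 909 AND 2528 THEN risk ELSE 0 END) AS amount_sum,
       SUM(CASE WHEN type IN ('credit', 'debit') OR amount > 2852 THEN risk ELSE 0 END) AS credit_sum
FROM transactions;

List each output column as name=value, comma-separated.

amount_sum=256, credit_sum=370

[amount_sum: amount BETWEEN 909 AND 2528]
txn_id=1: ✗
txn_id=2: ✓ → 79
txn_id=3: ✗
txn_id=4: ✗
txn_id=5: ✗
txn_id=6: ✓ → 84
txn_id=7: ✗
txn_id=8: ✗
txn_id=9: ✓ → 93
txn_id=10: ✗
txn_id=11: ✗
txn_id=12: ✗
txn_id=13: ✗
txn_id=14: ✗
amount_sum = 79 + 84 + 93 = 256
—
[credit_sum: type IN ('credit', 'debit') OR amount > 2852]
txn_id=1: ✓ → 34
txn_id=2: ✓ → 79
txn_id=3: ✗
txn_id=4: ✓ → 61
txn_id=5: ✓ → 2
txn_id=6: ✗
txn_id=7: ✗
txn_id=8: ✓ → 67
txn_id=9: ✗
txn_id=10: ✓ → 52
txn_id=11: ✗
txn_id=12: ✗
txn_id=13: ✓ → 69
txn_id=14: ✓ → 6
credit_sum = 34 + 79 + 61 + 2 + 67 + 52 + 69 + 6 = 370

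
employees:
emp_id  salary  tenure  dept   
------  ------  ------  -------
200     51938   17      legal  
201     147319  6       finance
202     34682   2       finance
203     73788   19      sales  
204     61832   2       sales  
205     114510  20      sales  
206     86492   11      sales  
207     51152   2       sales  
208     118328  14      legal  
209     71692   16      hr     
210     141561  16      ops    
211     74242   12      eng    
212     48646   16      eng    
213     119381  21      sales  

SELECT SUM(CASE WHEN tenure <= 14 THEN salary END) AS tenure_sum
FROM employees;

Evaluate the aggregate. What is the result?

574047

emp_id=200: ✗
emp_id=201: ✓ → 147319
emp_id=202: ✓ → 34682
emp_id=203: ✗
emp_id=204: ✓ → 61832
emp_id=205: ✗
emp_id=206: ✓ → 86492
emp_id=207: ✓ → 51152
emp_id=208: ✓ → 118328
emp_id=209: ✗
emp_id=210: ✗
emp_id=211: ✓ → 74242
emp_id=212: ✗
emp_id=213: ✗
tenure_sum = 147319 + 34682 + 61832 + 86492 + 51152 + 118328 + 74242 = 574047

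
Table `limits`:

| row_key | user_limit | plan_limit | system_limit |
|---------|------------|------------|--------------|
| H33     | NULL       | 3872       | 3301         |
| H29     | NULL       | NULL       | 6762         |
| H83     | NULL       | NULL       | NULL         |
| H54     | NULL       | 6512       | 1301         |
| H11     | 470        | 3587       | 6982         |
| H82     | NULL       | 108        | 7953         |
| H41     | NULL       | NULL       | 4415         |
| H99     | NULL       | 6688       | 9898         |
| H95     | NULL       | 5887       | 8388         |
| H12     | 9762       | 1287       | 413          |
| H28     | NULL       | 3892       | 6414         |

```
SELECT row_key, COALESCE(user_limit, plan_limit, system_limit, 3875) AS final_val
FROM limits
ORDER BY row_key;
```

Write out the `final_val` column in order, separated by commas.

row_key=H11: user_limit=470 → 470
row_key=H12: user_limit=9762 → 9762
row_key=H28: user_limit=NULL, plan_limit=3892 → 3892
row_key=H29: user_limit=NULL, plan_limit=NULL, system_limit=6762 → 6762
row_key=H33: user_limit=NULL, plan_limit=3872 → 3872
row_key=H41: user_limit=NULL, plan_limit=NULL, system_limit=4415 → 4415
row_key=H54: user_limit=NULL, plan_limit=6512 → 6512
row_key=H82: user_limit=NULL, plan_limit=108 → 108
row_key=H83: user_limit=NULL, plan_limit=NULL, system_limit=NULL, → literal 3875 → 3875
row_key=H95: user_limit=NULL, plan_limit=5887 → 5887
row_key=H99: user_limit=NULL, plan_limit=6688 → 6688

470, 9762, 3892, 6762, 3872, 4415, 6512, 108, 3875, 5887, 6688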